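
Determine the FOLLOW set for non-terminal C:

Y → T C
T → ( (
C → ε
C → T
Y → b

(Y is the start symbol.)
To compute FOLLOW(C), find every occurrence of C on a right-hand side N → α C β: add FIRST(β) \ {ε}, and if β is empty or nullable also add FOLLOW(N). Iterate to a fixed point.

In Y → T C: C is at the end, add FOLLOW(Y)

The FOLLOW sets referred to above (computed the same way, to a fixed point):
  FOLLOW(Y) = { $ }

Taking the union: FOLLOW(C) = { $ }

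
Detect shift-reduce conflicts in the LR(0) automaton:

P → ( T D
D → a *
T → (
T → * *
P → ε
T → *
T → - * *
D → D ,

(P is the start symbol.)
Yes — I0: [P → .] vs [P → . ( T D]; I4: [T → * .] vs [T → * . *]; I7: [P → ( T D .] vs [D → D . ,]

A shift-reduce conflict occurs when an LR(0) state has both:
  - a complete (reduce) item [A → α .] (dot at the end), and
  - a shift item [B → β . c γ] (dot before a terminal).

Augment with P' → P and build the canonical LR(0) collection (I0 = CLOSURE({[P' → . P]}), then GOTO on every symbol after a dot until no new states appear). It has 14 states:
  I0: { [P → . ( T D], [P → .], [P' → . P] }  — shift, reduce
  I1: { [P → ( . T D], [T → . (], [T → . * *], [T → . *], [T → . - * *] }  — shift
  I2: { [P' → P .] }  — accept
  I3: { [T → ( .] }  — reduce
  I4: { [T → * . *], [T → * .] }  — shift, reduce
  I5: { [T → - . * *] }  — shift
  I6: { [D → . D ,], [D → . a *], [P → ( T . D] }  — shift
  I7: { [D → D . ,], [P → ( T D .] }  — shift, reduce
  I8: { [D → a . *] }  — shift
  I9: { [D → a * .] }  — reduce
  I10: { [D → D , .] }  — reduce
  I11: { [T → - * . *] }  — shift
  I12: { [T → - * * .] }  — reduce
  I13: { [T → * * .] }  — reduce

I0 contains reduce item [P → .] and shift item [P → . ( T D] — shift-reduce conflict.
I4 contains reduce item [T → * .] and shift item [T → * . *] — shift-reduce conflict.
I7 contains reduce item [P → ( T D .] and shift item [D → D . ,] — shift-reduce conflict.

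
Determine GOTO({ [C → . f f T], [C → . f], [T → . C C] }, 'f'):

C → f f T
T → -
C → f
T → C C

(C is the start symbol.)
{ [C → f . f T], [C → f .] }

GOTO(I, 'f') = CLOSURE({ [A → αX.β] : [A → α.Xβ] ∈ I, X = 'f' })

Items with dot before 'f', with the dot advanced:
  [C → . f] → [C → f .]
  [C → . f f T] → [C → f . f T]
Closure adds nothing (no advanced item has the dot before a non-terminal).

GOTO = { [C → f . f T], [C → f .] }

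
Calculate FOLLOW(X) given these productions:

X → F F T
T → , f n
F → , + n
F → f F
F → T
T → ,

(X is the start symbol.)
{ $ }

To compute FOLLOW(X), find every occurrence of X on a right-hand side N → α X β: add FIRST(β) \ {ε}, and if β is empty or nullable also add FOLLOW(N). Iterate to a fixed point.

X is the start symbol, so $ ∈ FOLLOW(X).
X does not occur on any right-hand side.

Taking the union: FOLLOW(X) = { $ }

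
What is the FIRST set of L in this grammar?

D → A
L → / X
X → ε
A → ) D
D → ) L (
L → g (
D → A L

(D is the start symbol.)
From L → / X:
  - '/' is a terminal: add '/' and stop
From L → g (:
  - g is a terminal: add 'g' and stop

Collecting: FIRST(L) = { '/', 'g' }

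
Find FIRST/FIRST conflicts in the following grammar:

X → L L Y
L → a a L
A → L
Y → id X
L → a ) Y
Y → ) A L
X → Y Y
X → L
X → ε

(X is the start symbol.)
Yes. X → L L Y / X → L on { 'a' }; L → a a L / L → a ')' Y on { 'a' }

A FIRST/FIRST conflict occurs when two productions N → α and N → β for the same non-terminal have FIRST(α) ∩ FIRST(β) ≠ ∅ (with ε ∈ FIRST of a nullable right-hand side, so two nullable alternatives also conflict).

FIRST sets of the non-terminals at (or reachable through a nullable prefix from) the front of some alternative:
  FIRST(L) = { 'a' }
  FIRST(Y) = { ')', 'id' }

Productions for X:
  X → L L Y: FIRST = { 'a' }
  X → Y Y: FIRST = { ')', 'id' }
  X → L: FIRST = { 'a' }
  X → ε: FIRST = { ε }
Productions for L:
  L → a a L: FIRST = { 'a' }
  L → a ) Y: FIRST = { 'a' }
Productions for Y:
  Y → id X: FIRST = { 'id' }
  Y → ) A L: FIRST = { ')' }
A has only one production, so no FIRST/FIRST conflict is possible there.

Conflict for X: X → L L Y and X → L
  Overlap: { 'a' }
Conflict for L: L → a a L and L → a ) Y
  Overlap: { 'a' }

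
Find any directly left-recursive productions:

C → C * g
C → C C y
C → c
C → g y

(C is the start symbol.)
Yes, C is left-recursive

Direct left recursion occurs when N → N α for some non-terminal N (the right-hand side begins with the left-hand side itself).

C → C * g: LEFT RECURSIVE (starts with C)
C → C C y: LEFT RECURSIVE (starts with C)
C → c: starts with c
C → g y: starts with g

The grammar has direct left recursion on: C.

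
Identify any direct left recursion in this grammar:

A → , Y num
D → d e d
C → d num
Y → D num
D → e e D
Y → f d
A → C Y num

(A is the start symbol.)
Direct left recursion occurs when N → N α for some non-terminal N (the right-hand side begins with the left-hand side itself).

A → , Y num: starts with ','
D → d e d: starts with d
C → d num: starts with d
Y → D num: starts with D
D → e e D: starts with e
Y → f d: starts with f
A → C Y num: starts with C

No direct left recursion found.

Answer: No direct left recursion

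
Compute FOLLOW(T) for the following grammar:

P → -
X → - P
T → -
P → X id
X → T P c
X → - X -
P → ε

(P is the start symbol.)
To compute FOLLOW(T), find every occurrence of T on a right-hand side N → α T β: add FIRST(β) \ {ε}, and if β is empty or nullable also add FOLLOW(N). Iterate to a fixed point.

In X → T P c: T is followed by P c, add FIRST(P c) \ {ε} = { '-', 'c' }

Taking the union: FOLLOW(T) = { '-', 'c' }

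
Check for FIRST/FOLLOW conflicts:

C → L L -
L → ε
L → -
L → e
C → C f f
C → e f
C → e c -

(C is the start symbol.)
Yes. L → '-' with FOLLOW(L) on { '-' }; L → e with FOLLOW(L) on { 'e' }

A FIRST/FOLLOW conflict occurs when a non-terminal N has a nullable alternative N → β (β ⇒* ε) and another alternative N → α with FIRST(α) ∩ FOLLOW(N) ≠ ∅: on such a lookahead the parser cannot decide between expanding α and letting N vanish via β.

Nullable non-terminals: L.

L: nullable alternative(s) L → ε; FOLLOW(L) = { '-', 'e' }
  L → ε: FIRST \ {ε} = { } — this is the only nullable alternative, skip
  L → -: FIRST \ {ε} = { '-' } — overlaps FOLLOW(L) on { '-' }: CONFLICT
  L → e: FIRST \ {ε} = { 'e' } — overlaps FOLLOW(L) on { 'e' }: CONFLICT

C has no nullable alternative, so no FIRST/FOLLOW check is needed there.

So the grammar has 2 FIRST/FOLLOW conflicts (marked CONFLICT above).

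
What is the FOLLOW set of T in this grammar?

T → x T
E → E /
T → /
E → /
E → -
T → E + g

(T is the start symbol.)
To compute FOLLOW(T), find every occurrence of T on a right-hand side N → α T β: add FIRST(β) \ {ε}, and if β is empty or nullable also add FOLLOW(N). Iterate to a fixed point.

T is the start symbol, so $ ∈ FOLLOW(T).
In T → x T: T is at the end; this adds FOLLOW(T) to itself — nothing new

Taking the union: FOLLOW(T) = { $ }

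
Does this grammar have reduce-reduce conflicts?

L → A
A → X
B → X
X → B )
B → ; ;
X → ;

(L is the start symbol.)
Yes — I5: [A → X .] vs [B → X .]

Augment with L' → L and build the canonical LR(0) collection (I0 = CLOSURE({[L' → . L]}), then GOTO on every symbol after a dot until no new states appear). It has 8 states:
  I0: { [A → . X], [B → . ; ;], [B → . X], [L → . A], [L' → . L], [X → . ;], [X → . B )] }  — shift
  I1: { [B → ; . ;], [X → ; .] }  — shift, reduce
  I2: { [L → A .] }  — reduce
  I3: { [X → B . )] }  — shift
  I4: { [L' → L .] }  — accept
  I5: { [A → X .], [B → X .] }  — 2 reduces
  I6: { [X → B ) .] }  — reduce
  I7: { [B → ; ; .] }  — reduce

I5 contains complete items [A → X .], [B → X .] — reduce-reduce conflict.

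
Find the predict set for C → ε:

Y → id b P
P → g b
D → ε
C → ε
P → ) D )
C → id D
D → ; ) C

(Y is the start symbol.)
PREDICT(C → ε) = (FIRST(RHS) \ {ε}) ∪ (FOLLOW(C) if ε ∈ FIRST(RHS), i.e. RHS ⇒* ε)
The right-hand side is ε (FIRST(ε) = { ε }), so the predict set is FOLLOW(C) = { ')' }
PREDICT(C → ε) = { ')' }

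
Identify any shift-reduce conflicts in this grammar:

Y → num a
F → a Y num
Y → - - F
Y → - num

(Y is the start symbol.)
No shift-reduce conflicts

A shift-reduce conflict occurs when an LR(0) state has both:
  - a complete (reduce) item [A → α .] (dot at the end), and
  - a shift item [B → β . c γ] (dot before a terminal).

Augment with Y' → Y and build the canonical LR(0) collection (I0 = CLOSURE({[Y' → . Y]}), then GOTO on every symbol after a dot until no new states appear). It has 11 states:
  I0: { [Y → . - - F], [Y → . - num], [Y → . num a], [Y' → . Y] }  — shift
  I1: { [Y → - . - F], [Y → - . num] }  — shift
  I2: { [Y' → Y .] }  — accept
  I3: { [Y → num . a] }  — shift
  I4: { [Y → num a .] }  — reduce
  I5: { [F → . a Y num], [Y → - - . F] }  — shift
  I6: { [Y → - num .] }  — reduce
  I7: { [Y → - - F .] }  — reduce
  I8: { [F → a . Y num], [Y → . - - F], [Y → . - num], [Y → . num a] }  — shift
  I9: { [F → a Y . num] }  — shift
  I10: { [F → a Y num .] }  — reduce

No state contains both a complete item and a shift item.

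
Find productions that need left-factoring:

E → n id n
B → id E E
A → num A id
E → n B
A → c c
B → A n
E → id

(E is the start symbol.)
Yes, E has productions with common prefix 'n'

Left-factoring is needed when two productions for the same non-terminal
share a common prefix on the right-hand side.

Productions for E:
  E → n id n
  E → n B
  E → id
Productions for B:
  B → id E E
  B → A n
Productions for A:
  A → num A id
  A → c c

Found common prefix 'n' in productions for E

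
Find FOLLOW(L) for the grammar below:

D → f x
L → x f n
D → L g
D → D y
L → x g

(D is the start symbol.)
{ 'g' }

To compute FOLLOW(L), find every occurrence of L on a right-hand side N → α L β: add FIRST(β) \ {ε}, and if β is empty or nullable also add FOLLOW(N). Iterate to a fixed point.

In D → L g: L is followed by g, add FIRST(g) \ {ε} = { 'g' }

Taking the union: FOLLOW(L) = { 'g' }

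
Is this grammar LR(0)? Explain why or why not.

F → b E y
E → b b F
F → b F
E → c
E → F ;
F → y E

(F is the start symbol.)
No. Shift-reduce conflict between [F → b F .] and [E → F . ;]

A grammar is LR(0) if no state in the canonical LR(0) collection has:
  - both a shift item (dot before a terminal) and a complete item (shift-reduce conflict), or
  - two or more complete items (reduce-reduce conflict; the accept item [F' → F .] counts as a complete item here).

Augment with F' → F and build the canonical LR(0) collection (I0 = CLOSURE({[F' → . F]}), then GOTO on every symbol after a dot until no new states appear). It has 14 states:
  I0: { [F → . b E y], [F → . b F], [F → . y E], [F' → . F] }  — shift
  I1: { [F' → F .] }  — accept
  I2: { [E → . F ;], [E → . b b F], [E → . c], [F → . b E y], [F → . b F], [F → . y E], [F → b . E y], [F → b . F] }  — shift
  I3: { [E → . F ;], [E → . b b F], [E → . c], [F → . b E y], [F → . b F], [F → . y E], [F → y . E] }  — shift
  I4: { [F → y E .] }  — reduce
  I5: { [E → F . ;] }  — shift
  I6: { [E → . F ;], [E → . b b F], [E → . c], [E → b . b F], [F → . b E y], [F → . b F], [F → . y E], [F → b . E y], [F → b . F] }  — shift
  I7: { [E → c .] }  — reduce
  I8: { [F → b E . y] }  — shift
  I9: { [E → F . ;], [F → b F .] }  — shift, reduce
  I10: { [E → . F ;], [E → . b b F], [E → . c], [E → b . b F], [E → b b . F], [F → . b E y], [F → . b F], [F → . y E], [F → b . E y], [F → b . F] }  — shift
  I11: { [E → F . ;], [E → b b F .], [F → b F .] }  — shift, 2 reduces
  I12: { [E → F ; .] }  — reduce
  I13: { [F → b E y .] }  — reduce

Conflict in state I9:
  Shift-reduce conflict between [F → b F .] and [E → F . ;]
So the grammar is NOT LR(0).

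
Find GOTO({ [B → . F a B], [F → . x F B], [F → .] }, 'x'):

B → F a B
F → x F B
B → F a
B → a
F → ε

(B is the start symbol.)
GOTO(I, 'x') = CLOSURE({ [A → αX.β] : [A → α.Xβ] ∈ I, X = 'x' })

Items with dot before 'x', with the dot advanced:
  [F → . x F B] → [F → x . F B]
Closure of the advanced items:
  [F → x . F B] has the dot before F: add [F → . x F B], [F → .]

GOTO = { [F → . x F B], [F → .], [F → x . F B] }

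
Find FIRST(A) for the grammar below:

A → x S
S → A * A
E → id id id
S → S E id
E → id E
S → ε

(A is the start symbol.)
{ 'x' }

From A → x S:
  - x is a terminal: add 'x' and stop

Collecting: FIRST(A) = { 'x' }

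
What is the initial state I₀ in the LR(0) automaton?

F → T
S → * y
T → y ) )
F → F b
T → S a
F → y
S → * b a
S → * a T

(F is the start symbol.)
First, augment the grammar with F' → F
I₀ = CLOSURE({ [F' → . F] }):
  [F' → . F] has the dot before F: add [F → . T], [F → . F b], [F → . y]
  [F → . T] has the dot before T: add [T → . y ) )], [T → . S a]
  [T → . S a] has the dot before S: add [S → . * y], [S → . * b a], [S → . * a T]
No further items can be added.

I₀ = { [F → . F b], [F → . T], [F → . y], [F' → . F], [S → . * a T], [S → . * b a], [S → . * y], [T → . S a], [T → . y ) )] }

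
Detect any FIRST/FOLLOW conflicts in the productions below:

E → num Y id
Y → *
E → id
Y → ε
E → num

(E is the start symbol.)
No FIRST/FOLLOW conflicts.

A FIRST/FOLLOW conflict occurs when a non-terminal N has a nullable alternative N → β (β ⇒* ε) and another alternative N → α with FIRST(α) ∩ FOLLOW(N) ≠ ∅: on such a lookahead the parser cannot decide between expanding α and letting N vanish via β.

Nullable non-terminals: Y.

Y: nullable alternative(s) Y → ε; FOLLOW(Y) = { 'id' }
  Y → *: FIRST \ {ε} = { '*' } — disjoint from FOLLOW(Y)
  Y → ε: FIRST \ {ε} = { } — this is the only nullable alternative, skip

E has no nullable alternative, so no FIRST/FOLLOW check is needed there.

No FIRST/FOLLOW conflicts found.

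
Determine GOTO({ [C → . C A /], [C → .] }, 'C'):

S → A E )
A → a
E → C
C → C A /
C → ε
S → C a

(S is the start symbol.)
{ [A → . a], [C → C . A /] }

GOTO(I, 'C') = CLOSURE({ [A → αX.β] : [A → α.Xβ] ∈ I, X = 'C' })

Items with dot before 'C', with the dot advanced:
  [C → . C A /] → [C → C . A /]
Closure of the advanced items:
  [C → C . A /] has the dot before A: add [A → . a]

GOTO = { [A → . a], [C → C . A /] }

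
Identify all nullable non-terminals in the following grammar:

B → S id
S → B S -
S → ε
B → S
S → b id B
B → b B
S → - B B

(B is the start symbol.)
{ 'B', 'S' }

A non-terminal is nullable if it can derive ε (the empty string): either it has an ε-production, or it has a production whose right-hand side consists entirely of nullable non-terminals.

ε-productions: S → ε
So S is immediately nullable.
B → S: every symbol on the right is nullable, so B is nullable too.
Every non-terminal is now nullable.
Nullable = { 'B', 'S' }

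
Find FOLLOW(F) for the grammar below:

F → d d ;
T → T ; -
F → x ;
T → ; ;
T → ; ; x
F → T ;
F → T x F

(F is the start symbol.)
{ $ }

F is the start symbol, so $ ∈ FOLLOW(F).
In F → T x F: F is at the end; this adds FOLLOW(F) to itself — nothing new

Taking the union: FOLLOW(F) = { $ }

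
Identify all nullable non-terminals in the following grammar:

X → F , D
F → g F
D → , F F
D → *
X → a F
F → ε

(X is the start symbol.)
{ 'F' }

ε-productions: F → ε
So F is immediately nullable.
No further non-terminal can be added: every production for the remaining non-terminals contains a terminal or a non-nullable non-terminal.
Nullable = { 'F' }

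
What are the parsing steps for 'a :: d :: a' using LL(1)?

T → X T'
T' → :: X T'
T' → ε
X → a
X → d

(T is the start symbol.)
Stack is shown with the top on the left.

Stack      Input          Action
--------------------------------
T $        a :: d :: a $  output T → X T'
X T' $     a :: d :: a $  output X → a
a T' $     a :: d :: a $  match 'a'
T' $       :: d :: a $    output T' → :: X T'
:: X T' $  :: d :: a $    match '::'
X T' $     d :: a $       output X → d
d T' $     d :: a $       match 'd'
T' $       :: a $         output T' → :: X T'
:: X T' $  :: a $         match '::'
X T' $     a $            output X → a
a T' $     a $            match 'a'
T' $       $              output T' → ε
$          $              accept

The string is accepted.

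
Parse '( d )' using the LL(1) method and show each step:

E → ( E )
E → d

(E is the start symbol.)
LL(1) parsing maintains a stack (initially the start symbol over $) and the input. At each step: if the stack top is a terminal, match it against the current input token; if it is a non-terminal N, replace it with the RHS of M[N, lookahead] (the unique production whose predict set contains the lookahead).

Stack is shown with the top on the left.

Stack    Input    Action
------------------------
E $      ( d ) $  output E → ( E )
( E ) $  ( d ) $  match '('
E ) $    d ) $    output E → d
d ) $    d ) $    match 'd'
) $      ) $      match ')'
$        $        accept

The string is accepted.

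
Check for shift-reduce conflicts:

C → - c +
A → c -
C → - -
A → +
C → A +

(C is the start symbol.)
No shift-reduce conflicts

A shift-reduce conflict occurs when an LR(0) state has both:
  - a complete (reduce) item [A → α .] (dot at the end), and
  - a shift item [B → β . c γ] (dot before a terminal).

Augment with C' → C and build the canonical LR(0) collection (I0 = CLOSURE({[C' → . C]}), then GOTO on every symbol after a dot until no new states appear). It has 11 states:
  I0: { [A → . +], [A → . c -], [C → . - -], [C → . - c +], [C → . A +], [C' → . C] }  — shift
  I1: { [A → + .] }  — reduce
  I2: { [C → - . -], [C → - . c +] }  — shift
  I3: { [C → A . +] }  — shift
  I4: { [C' → C .] }  — accept
  I5: { [A → c . -] }  — shift
  I6: { [A → c - .] }  — reduce
  I7: { [C → A + .] }  — reduce
  I8: { [C → - - .] }  — reduce
  I9: { [C → - c . +] }  — shift
  I10: { [C → - c + .] }  — reduce

No state contains both a complete item and a shift item.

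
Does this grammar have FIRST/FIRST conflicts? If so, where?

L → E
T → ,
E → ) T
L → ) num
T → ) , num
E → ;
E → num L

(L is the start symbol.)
Yes. L → E / L → ')' num on { ')' }

A FIRST/FIRST conflict occurs when two productions N → α and N → β for the same non-terminal have FIRST(α) ∩ FIRST(β) ≠ ∅ (with ε ∈ FIRST of a nullable right-hand side, so two nullable alternatives also conflict).

FIRST sets of the non-terminals at (or reachable through a nullable prefix from) the front of some alternative:
  FIRST(E) = { ')', ';', 'num' }

Productions for L:
  L → E: FIRST = { ')', ';', 'num' }
  L → ) num: FIRST = { ')' }
Productions for T:
  T → ,: FIRST = { ',' }
  T → ) , num: FIRST = { ')' }
Productions for E:
  E → ) T: FIRST = { ')' }
  E → ;: FIRST = { ';' }
  E → num L: FIRST = { 'num' }

Conflict for L: L → E and L → ) num
  Overlap: { ')' }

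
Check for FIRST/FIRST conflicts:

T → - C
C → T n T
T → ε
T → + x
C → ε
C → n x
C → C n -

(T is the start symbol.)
Yes. C → T n T / C → n x on { 'n' }; C → T n T / C → C n '-' on { '+', '-', 'n' }; C → n x / C → C n '-' on { 'n' }

A FIRST/FIRST conflict occurs when two productions N → α and N → β for the same non-terminal have FIRST(α) ∩ FIRST(β) ≠ ∅ (with ε ∈ FIRST of a nullable right-hand side, so two nullable alternatives also conflict).

FIRST sets of the non-terminals at (or reachable through a nullable prefix from) the front of some alternative:
  FIRST(T) = { '+', '-', ε }
  FIRST(C) = { '+', '-', 'n', ε }

Productions for T:
  T → - C: FIRST = { '-' }
  T → ε: FIRST = { ε }
  T → + x: FIRST = { '+' }
Productions for C:
  C → T n T: FIRST = { '+', '-', 'n' }
  C → ε: FIRST = { ε }
  C → n x: FIRST = { 'n' }
  C → C n -: FIRST = { '+', '-', 'n' }

Conflict for C: C → T n T and C → n x
  Overlap: { 'n' }
Conflict for C: C → T n T and C → C n -
  Overlap: { '+', '-', 'n' }
Conflict for C: C → n x and C → C n -
  Overlap: { 'n' }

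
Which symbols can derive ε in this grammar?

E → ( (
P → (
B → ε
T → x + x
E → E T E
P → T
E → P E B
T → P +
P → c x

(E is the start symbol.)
{ 'B' }

A non-terminal is nullable if it can derive ε (the empty string): either it has an ε-production, or it has a production whose right-hand side consists entirely of nullable non-terminals.

ε-productions: B → ε
So B is immediately nullable.
No further non-terminal can be added: every production for the remaining non-terminals contains a terminal or a non-nullable non-terminal.
Nullable = { 'B' }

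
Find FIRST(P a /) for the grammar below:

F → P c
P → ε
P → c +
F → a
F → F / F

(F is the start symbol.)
FIRST sets of the non-terminals involved (from the grammar, by fixed-point iteration):
  FIRST(P) = { 'c', ε }

To compute FIRST(P a /), process the symbols left to right:
Symbol P is a non-terminal. Add FIRST(P) \ {ε} = { 'c' }
P is nullable (ε ∈ FIRST(P)), continue to the next symbol.
Symbol a is a terminal. Add 'a' and stop.
FIRST(P a /) = { 'a', 'c' }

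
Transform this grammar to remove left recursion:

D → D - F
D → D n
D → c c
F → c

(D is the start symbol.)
D is directly left-recursive. The standard transformation for
  A → A α₁ | ... | A α_m | β₁ | ... | β_n
is
  A  → β₁ A' | ... | β_n A'
  A' → α₁ A' | ... | α_m A' | ε

D → c c becomes D → c c D'
D → D - F becomes D' → - F D'
D → D n becomes D' → n D'
Add D' → ε

Productions for other non-terminals are unchanged:
  F → c

Resulting grammar:
D → c c D'
D' → - F D'
D' → n D'
D' → ε
F → c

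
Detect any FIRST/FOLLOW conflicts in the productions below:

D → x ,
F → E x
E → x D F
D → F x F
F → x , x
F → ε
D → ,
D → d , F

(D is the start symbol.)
Yes. F → E x with FOLLOW(F) on { 'x' }; F → x ',' x with FOLLOW(F) on { 'x' }

A FIRST/FOLLOW conflict occurs when a non-terminal N has a nullable alternative N → β (β ⇒* ε) and another alternative N → α with FIRST(α) ∩ FOLLOW(N) ≠ ∅: on such a lookahead the parser cannot decide between expanding α and letting N vanish via β.

Nullable non-terminals: F.
FIRST sets used below: FIRST(E) = { 'x' }

F: nullable alternative(s) F → ε; FOLLOW(F) = { $, 'x' }
  F → E x: FIRST \ {ε} = { 'x' } — overlaps FOLLOW(F) on { 'x' }: CONFLICT
  F → x , x: FIRST \ {ε} = { 'x' } — overlaps FOLLOW(F) on { 'x' }: CONFLICT
  F → ε: FIRST \ {ε} = { } — this is the only nullable alternative, skip

D, E have no nullable alternative, so no FIRST/FOLLOW check is needed there.

So the grammar has 2 FIRST/FOLLOW conflicts (marked CONFLICT above).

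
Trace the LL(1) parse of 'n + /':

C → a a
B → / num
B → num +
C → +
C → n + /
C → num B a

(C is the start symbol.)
LL(1) parsing maintains a stack (initially the start symbol over $) and the input. At each step: if the stack top is a terminal, match it against the current input token; if it is a non-terminal N, replace it with the RHS of M[N, lookahead] (the unique production whose predict set contains the lookahead).

Stack is shown with the top on the left.

Stack    Input    Action
------------------------
C $      n + / $  output C → n + /
n + / $  n + / $  match 'n'
+ / $    + / $    match '+'
/ $      / $      match '/'
$        $        accept

The string is accepted.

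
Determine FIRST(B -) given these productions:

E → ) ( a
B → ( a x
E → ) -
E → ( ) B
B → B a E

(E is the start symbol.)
FIRST sets of the non-terminals involved (from the grammar, by fixed-point iteration):
  FIRST(B) = { '(' }

To compute FIRST(B -), process the symbols left to right:
Symbol B is a non-terminal. Add FIRST(B) \ {ε} = { '(' }
B is not nullable (ε ∉ FIRST(B)), so stop here.
FIRST(B -) = { '(' }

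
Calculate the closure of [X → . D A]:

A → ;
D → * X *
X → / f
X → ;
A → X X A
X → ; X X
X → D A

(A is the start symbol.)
{ [D → . * X *], [X → . D A] }

Start with: [X → . D A]
  [X → . D A] has the dot before D: add [D → . * X *]
No further items can be added.

CLOSURE = { [D → . * X *], [X → . D A] }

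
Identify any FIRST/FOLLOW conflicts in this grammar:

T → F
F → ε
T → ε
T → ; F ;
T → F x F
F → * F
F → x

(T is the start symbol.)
Yes. F → x with FOLLOW(F) on { 'x' }

Nullable non-terminals: F, T.
FIRST sets used below: FIRST(F) = { '*', 'x', ε }

F: nullable alternative(s) F → ε; FOLLOW(F) = { $, ';', 'x' }
  F → ε: FIRST \ {ε} = { } — this is the only nullable alternative, skip
  F → * F: FIRST \ {ε} = { '*' } — disjoint from FOLLOW(F)
  F → x: FIRST \ {ε} = { 'x' } — overlaps FOLLOW(F) on { 'x' }: CONFLICT

T: nullable alternative(s) T → F, T → ε; FOLLOW(T) = { $ }
  T → F: FIRST \ {ε} = { '*', 'x' } — disjoint from FOLLOW(T)
  T → ε: FIRST \ {ε} = { } — disjoint from FOLLOW(T)
  T → ; F ;: FIRST \ {ε} = { ';' } — disjoint from FOLLOW(T)
  T → F x F: FIRST \ {ε} = { '*', 'x' } — disjoint from FOLLOW(T)

So the grammar has 1 FIRST/FOLLOW conflict (marked CONFLICT above).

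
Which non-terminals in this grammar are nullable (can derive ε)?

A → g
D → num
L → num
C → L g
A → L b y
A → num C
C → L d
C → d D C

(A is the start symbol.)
There are no ε-productions, so no non-terminal can derive ε.
No non-terminals are nullable.

Answer: None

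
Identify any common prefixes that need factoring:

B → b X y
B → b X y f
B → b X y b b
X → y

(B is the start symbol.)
Yes, B has productions with common prefix 'b X y'

Left-factoring is needed when two productions for the same non-terminal
share a common prefix on the right-hand side.

Productions for B:
  B → b X y
  B → b X y f
  B → b X y b b

Found common prefix 'b X y' in productions for B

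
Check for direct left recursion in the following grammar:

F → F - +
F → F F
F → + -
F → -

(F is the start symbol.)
Direct left recursion occurs when N → N α for some non-terminal N (the right-hand side begins with the left-hand side itself).

F → F - +: LEFT RECURSIVE (starts with F)
F → F F: LEFT RECURSIVE (starts with F)
F → + -: starts with '+'
F → -: starts with '-'

The grammar has direct left recursion on: F.

Answer: Yes, F is left-recursive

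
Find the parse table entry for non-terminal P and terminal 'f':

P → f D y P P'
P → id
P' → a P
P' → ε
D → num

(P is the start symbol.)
P → f D y P P'

To find M[P, 'f'], we find productions for P where 'f' is in the predict set (PREDICT(N → α) = (FIRST(α) \ {ε}) ∪ (FOLLOW(N) if α ⇒* ε)).

P → f D y P P': PREDICT = { 'f' }
  'f' is in predict set, so this production goes in M[P, 'f']
P → id: PREDICT = { 'id' }

M[P, 'f'] = P → f D y P P'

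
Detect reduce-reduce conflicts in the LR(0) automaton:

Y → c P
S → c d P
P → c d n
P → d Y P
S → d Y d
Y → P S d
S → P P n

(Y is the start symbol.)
No reduce-reduce conflicts

A reduce-reduce conflict occurs when an LR(0) state has two complete items [A → α .] and [B → β .] — both call for a reduction, and with no lookahead the parser cannot choose between them.

Augment with Y' → Y and build the canonical LR(0) collection (I0 = CLOSURE({[Y' → . Y]}), then GOTO on every symbol after a dot until no new states appear). It has 23 states:
  I0: { [P → . c d n], [P → . d Y P], [Y → . P S d], [Y → . c P], [Y' → . Y] }  — shift
  I1: { [P → . c d n], [P → . d Y P], [S → . P P n], [S → . c d P], [S → . d Y d], [Y → P . S d] }  — shift
  I2: { [Y' → Y .] }  — accept
  I3: { [P → . c d n], [P → . d Y P], [P → c . d n], [Y → c . P] }  — shift
  I4: { [P → . c d n], [P → . d Y P], [P → d . Y P], [Y → . P S d], [Y → . c P] }  — shift
  I5: { [P → . c d n], [P → . d Y P], [P → d Y . P] }  — shift
  I6: { [P → d Y P .] }  — reduce
  I7: { [P → c . d n] }  — shift
  I8: { [P → c d . n] }  — shift
  I9: { [P → c d n .] }  — reduce
  I10: { [Y → c P .] }  — reduce
  I11: { [P → . c d n], [P → . d Y P], [P → c d . n], [P → d . Y P], [Y → . P S d], [Y → . c P] }  — shift
  I12: { [P → . c d n], [P → . d Y P], [S → P . P n] }  — shift
  I13: { [Y → P S . d] }  — shift
  I14: { [P → c . d n], [S → c . d P] }  — shift
  I15: { [P → . c d n], [P → . d Y P], [P → d . Y P], [S → d . Y d], [Y → . P S d], [Y → . c P] }  — shift
  I16: { [P → . c d n], [P → . d Y P], [P → d Y . P], [S → d Y . d] }  — shift
  I17: { [P → . c d n], [P → . d Y P], [P → d . Y P], [S → d Y d .], [Y → . P S d], [Y → . c P] }  — shift, reduce
  I18: { [P → . c d n], [P → . d Y P], [P → c d . n], [S → c d . P] }  — shift
  I19: { [S → c d P .] }  — reduce
  I20: { [Y → P S d .] }  — reduce
  I21: { [S → P P . n] }  — shift
  I22: { [S → P P n .] }  — reduce

No state contains more than one complete item.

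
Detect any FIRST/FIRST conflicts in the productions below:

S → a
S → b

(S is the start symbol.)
No FIRST/FIRST conflicts.

A FIRST/FIRST conflict occurs when two productions N → α and N → β for the same non-terminal have FIRST(α) ∩ FIRST(β) ≠ ∅ (with ε ∈ FIRST of a nullable right-hand side, so two nullable alternatives also conflict).

Productions for S:
  S → a: FIRST = { 'a' }
  S → b: FIRST = { 'b' }

All alternatives of each non-terminal have pairwise disjoint FIRST sets.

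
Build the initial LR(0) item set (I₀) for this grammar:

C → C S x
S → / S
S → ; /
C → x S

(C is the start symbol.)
{ [C → . C S x], [C → . x S], [C' → . C] }

First, augment the grammar with C' → C
I₀ = CLOSURE({ [C' → . C] }):
  [C' → . C] has the dot before C: add [C → . C S x], [C → . x S]
No further items can be added.

I₀ = { [C → . C S x], [C → . x S], [C' → . C] }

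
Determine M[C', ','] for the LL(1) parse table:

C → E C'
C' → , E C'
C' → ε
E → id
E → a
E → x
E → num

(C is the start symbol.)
To find M[C', ','], we find productions for C' where ',' is in the predict set (PREDICT(N → α) = (FIRST(α) \ {ε}) ∪ (FOLLOW(N) if α ⇒* ε)).

Relevant sets:
  FOLLOW(C') = { $ }

C' → , E C': PREDICT = { ',' }
  ',' is in predict set, so this production goes in M[C', ',']
C' → ε: PREDICT = { $ }

M[C', ','] = C' → , E C'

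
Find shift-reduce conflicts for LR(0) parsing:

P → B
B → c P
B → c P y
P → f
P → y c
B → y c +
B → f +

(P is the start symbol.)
A shift-reduce conflict occurs when an LR(0) state has both:
  - a complete (reduce) item [A → α .] (dot at the end), and
  - a shift item [B → β . c γ] (dot before a terminal).

Augment with P' → P and build the canonical LR(0) collection (I0 = CLOSURE({[P' → . P]}), then GOTO on every symbol after a dot until no new states appear). It has 11 states:
  I0: { [B → . c P y], [B → . c P], [B → . f +], [B → . y c +], [P → . B], [P → . f], [P → . y c], [P' → . P] }  — shift
  I1: { [P → B .] }  — reduce
  I2: { [P' → P .] }  — accept
  I3: { [B → . c P y], [B → . c P], [B → . f +], [B → . y c +], [B → c . P y], [B → c . P], [P → . B], [P → . f], [P → . y c] }  — shift
  I4: { [B → f . +], [P → f .] }  — shift, reduce
  I5: { [B → y . c +], [P → y . c] }  — shift
  I6: { [B → y c . +], [P → y c .] }  — shift, reduce
  I7: { [B → y c + .] }  — reduce
  I8: { [B → f + .] }  — reduce
  I9: { [B → c P . y], [B → c P .] }  — shift, reduce
  I10: { [B → c P y .] }  — reduce

I4 contains reduce item [P → f .] and shift item [B → f . +] — shift-reduce conflict.
I6 contains reduce item [P → y c .] and shift item [B → y c . +] — shift-reduce conflict.
I9 contains reduce item [B → c P .] and shift item [B → c P . y] — shift-reduce conflict.

Answer: Yes — I4: [P → f .] vs [B → f . +]; I6: [P → y c .] vs [B → y c . +]; I9: [B → c P .] vs [B → c P . y]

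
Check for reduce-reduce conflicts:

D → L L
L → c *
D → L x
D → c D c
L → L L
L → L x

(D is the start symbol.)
A reduce-reduce conflict occurs when an LR(0) state has two complete items [A → α .] and [B → β .] — both call for a reduction, and with no lookahead the parser cannot choose between them.

Augment with D' → D and build the canonical LR(0) collection (I0 = CLOSURE({[D' → . D]}), then GOTO on every symbol after a dot until no new states appear). It has 12 states:
  I0: { [D → . L L], [D → . L x], [D → . c D c], [D' → . D], [L → . L L], [L → . L x], [L → . c *] }  — shift
  I1: { [D' → D .] }  — accept
  I2: { [D → L . L], [D → L . x], [L → . L L], [L → . L x], [L → . c *], [L → L . L], [L → L . x] }  — shift
  I3: { [D → . L L], [D → . L x], [D → . c D c], [D → c . D c], [L → . L L], [L → . L x], [L → . c *], [L → c . *] }  — shift
  I4: { [L → c * .] }  — reduce
  I5: { [D → c D . c] }  — shift
  I6: { [D → c D c .] }  — reduce
  I7: { [D → L L .], [L → . L L], [L → . L x], [L → . c *], [L → L . L], [L → L . x], [L → L L .] }  — shift, 2 reduces
  I8: { [L → c . *] }  — shift
  I9: { [D → L x .], [L → L x .] }  — 2 reduces
  I10: { [L → . L L], [L → . L x], [L → . c *], [L → L . L], [L → L . x], [L → L L .] }  — shift, reduce
  I11: { [L → L x .] }  — reduce

I7 contains complete items [D → L L .], [L → L L .] — reduce-reduce conflict.
I9 contains complete items [D → L x .], [L → L x .] — reduce-reduce conflict.

Answer: Yes — I7: [D → L L .] vs [L → L L .]; I9: [D → L x .] vs [L → L x .]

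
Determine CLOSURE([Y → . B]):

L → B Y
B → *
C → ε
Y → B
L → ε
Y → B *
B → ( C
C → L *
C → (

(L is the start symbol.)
{ [B → . ( C], [B → . *], [Y → . B] }

To compute CLOSURE, for each item [A → α.Bβ] where B is a non-terminal, add [B → .γ] for all productions B → γ; repeat for the newly added items until nothing changes.

Start with: [Y → . B]
  [Y → . B] has the dot before B: add [B → . *], [B → . ( C]
No further items can be added.

CLOSURE = { [B → . ( C], [B → . *], [Y → . B] }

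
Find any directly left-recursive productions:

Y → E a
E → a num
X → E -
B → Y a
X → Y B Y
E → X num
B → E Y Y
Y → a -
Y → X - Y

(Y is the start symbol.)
No direct left recursion

Y → E a: starts with E
E → a num: starts with a
X → E -: starts with E
B → Y a: starts with Y
X → Y B Y: starts with Y
E → X num: starts with X
B → E Y Y: starts with E
Y → a -: starts with a
Y → X - Y: starts with X

No direct left recursion found.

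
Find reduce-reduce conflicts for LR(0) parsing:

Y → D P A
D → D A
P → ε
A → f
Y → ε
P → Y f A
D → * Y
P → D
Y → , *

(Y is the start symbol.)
A reduce-reduce conflict occurs when an LR(0) state has two complete items [A → α .] and [B → β .] — both call for a reduction, and with no lookahead the parser cannot choose between them.

Augment with Y' → Y and build the canonical LR(0) collection (I0 = CLOSURE({[Y' → . Y]}), then GOTO on every symbol after a dot until no new states appear). It has 15 states:
  I0: { [D → . * Y], [D → . D A], [Y → . , *], [Y → . D P A], [Y → .], [Y' → . Y] }  — shift, reduce
  I1: { [D → * . Y], [D → . * Y], [D → . D A], [Y → . , *], [Y → . D P A], [Y → .] }  — shift, reduce
  I2: { [Y → , . *] }  — shift
  I3: { [A → . f], [D → . * Y], [D → . D A], [D → D . A], [P → . D], [P → . Y f A], [P → .], [Y → . , *], [Y → . D P A], [Y → .], [Y → D . P A] }  — shift, 2 reduces
  I4: { [Y' → Y .] }  — accept
  I5: { [D → D A .] }  — reduce
  I6: { [A → . f], [D → . * Y], [D → . D A], [D → D . A], [P → . D], [P → . Y f A], [P → .], [P → D .], [Y → . , *], [Y → . D P A], [Y → .], [Y → D . P A] }  — shift, 3 reduces
  I7: { [A → . f], [Y → D P . A] }  — shift
  I8: { [P → Y . f A] }  — shift
  I9: { [A → f .] }  — reduce
  I10: { [A → . f], [P → Y f . A] }  — shift
  I11: { [P → Y f A .] }  — reduce
  I12: { [Y → D P A .] }  — reduce
  I13: { [Y → , * .] }  — reduce
  I14: { [D → * Y .] }  — reduce

I3 contains complete items [P → .], [Y → .] — reduce-reduce conflict.
I6 contains complete items [P → .], [P → D .], [Y → .] — reduce-reduce conflict.

Answer: Yes — I3: [P → .] vs [Y → .]; I6: [P → .] vs [P → D .]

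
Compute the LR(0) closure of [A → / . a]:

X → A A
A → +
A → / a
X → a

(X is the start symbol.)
To compute CLOSURE, for each item [A → α.Bβ] where B is a non-terminal, add [B → .γ] for all productions B → γ; repeat for the newly added items until nothing changes.

Start with: [A → / . a]
The dot precedes the terminal a, so nothing is added.

CLOSURE = { [A → / . a] }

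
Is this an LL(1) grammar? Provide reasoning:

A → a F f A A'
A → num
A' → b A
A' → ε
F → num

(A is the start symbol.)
No. Predict set conflict for A': { 'b' }

A grammar is LL(1) if for each non-terminal N with multiple productions, the predict sets of those productions are pairwise disjoint, where PREDICT(N → α) = (FIRST(α) \ {ε}) ∪ (FOLLOW(N) if α ⇒* ε).

Relevant sets:
  FOLLOW(A') = { $, 'b' }

For A:
  PREDICT(A → a F f A A') = { 'a' }
  PREDICT(A → num) = { 'num' }
For A':
  PREDICT(A' → b A) = { 'b' }
  PREDICT(A' → ε) = { $, 'b' }
F has a single production, so nothing to check there.

Conflict found: Predict set conflict for A': { 'b' }
The grammar is NOT LL(1).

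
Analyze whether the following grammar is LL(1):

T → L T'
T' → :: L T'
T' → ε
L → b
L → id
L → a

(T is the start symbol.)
A grammar is LL(1) if for each non-terminal N with multiple productions, the predict sets of those productions are pairwise disjoint, where PREDICT(N → α) = (FIRST(α) \ {ε}) ∪ (FOLLOW(N) if α ⇒* ε).

Relevant sets:
  FOLLOW(T') = { $ }

For T':
  PREDICT(T' → :: L T') = { '::' }
  PREDICT(T' → ε) = { $ }
For L:
  PREDICT(L → b) = { 'b' }
  PREDICT(L → id) = { 'id' }
  PREDICT(L → a) = { 'a' }
T has a single production, so nothing to check there.

All predict sets are disjoint. The grammar IS LL(1).

Answer: Yes, the grammar is LL(1).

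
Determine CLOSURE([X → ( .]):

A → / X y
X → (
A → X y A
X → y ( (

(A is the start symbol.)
Start with: [X → ( .]
The dot is at the end, so nothing is added.

CLOSURE = { [X → ( .] }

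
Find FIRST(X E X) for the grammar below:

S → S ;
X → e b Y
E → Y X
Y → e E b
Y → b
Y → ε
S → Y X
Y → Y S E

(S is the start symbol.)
FIRST sets of the non-terminals involved (from the grammar, by fixed-point iteration):
  FIRST(X) = { 'e' }

To compute FIRST(X E X), process the symbols left to right:
Symbol X is a non-terminal. Add FIRST(X) \ {ε} = { 'e' }
X is not nullable (ε ∉ FIRST(X)), so stop here.
FIRST(X E X) = { 'e' }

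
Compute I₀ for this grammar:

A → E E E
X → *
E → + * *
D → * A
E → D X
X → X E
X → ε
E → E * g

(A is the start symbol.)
{ [A → . E E E], [A' → . A], [D → . * A], [E → . + * *], [E → . D X], [E → . E * g] }

First, augment the grammar with A' → A
I₀ = CLOSURE({ [A' → . A] }):
  [A' → . A] has the dot before A: add [A → . E E E]
  [A → . E E E] has the dot before E: add [E → . + * *], [E → . D X], [E → . E * g]
  [E → . D X] has the dot before D: add [D → . * A]
No further items can be added.

I₀ = { [A → . E E E], [A' → . A], [D → . * A], [E → . + * *], [E → . D X], [E → . E * g] }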